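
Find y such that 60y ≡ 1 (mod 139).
Since 139 is prime, by Fermat 60^(-1) ≡ 60^{137} ≡ 95 (mod 139). Verify: 60 × 95 = 5700 ≡ 1 (mod 139)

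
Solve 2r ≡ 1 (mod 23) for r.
Since 23 is prime, by Fermat 2^(-1) ≡ 2^{21} ≡ 12 (mod 23). Verify: 2 × 12 = 24 ≡ 1 (mod 23)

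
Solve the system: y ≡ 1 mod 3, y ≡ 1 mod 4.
M = 3 × 4 = 12. M₁ = 4, y₁ ≡ 1 mod 3. M₂ = 3, y₂ ≡ 3 mod 4. y = 1×4×1 + 1×3×3 ≡ 1 mod 12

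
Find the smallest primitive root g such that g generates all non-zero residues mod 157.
g = 5. For each prime q|156: 5^{78}≡156, 5^{52}≡12, 5^{12}≡130, none ≡ 1, so ord_157(5) = 156 and 5 is a primitive root.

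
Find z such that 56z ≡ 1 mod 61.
Since 61 is prime, by Fermat 56^(-1) ≡ 56^{59} ≡ 12 mod 61. Verify: 56 × 12 = 672 ≡ 1 mod 61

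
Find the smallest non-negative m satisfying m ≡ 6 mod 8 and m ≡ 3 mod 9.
M = 8 × 9 = 72. M₁ = 9, y₁ ≡ 1 mod 8. M₂ = 8, y₂ ≡ 8 mod 9. m = 6×9×1 + 3×8×8 ≡ 30 mod 72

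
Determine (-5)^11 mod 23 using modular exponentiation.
By repeated squaring mod 23: (-5)^{1}≡18, (-5)^{2}≡2, (-5)^{4}≡4, (-5)^{8}≡16. Then (-5)^{11} = (-5)^{8+2+1} ≡ 16 × 2 × 18 ≡ 1 mod 23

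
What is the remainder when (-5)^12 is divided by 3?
Using Fermat: (-5)^{2} ≡ 1 mod 3. 12 ≡ 0 mod 2. So (-5)^{12} ≡ (-5)^{0} ≡ 1 mod 3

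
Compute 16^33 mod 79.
By repeated squaring mod 79: 16^{1}≡16, 16^{2}≡19, 16^{4}≡45, 16^{8}≡50, 16^{16}≡51, 16^{32}≡73. Then 16^{33} = 16^{32+1} ≡ 73 × 16 ≡ 62 mod 79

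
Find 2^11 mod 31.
By repeated squaring mod 31: 2^{1}≡2, 2^{2}≡4, 2^{4}≡16, 2^{8}≡8. Then 2^{11} = 2^{8+2+1} ≡ 8 × 4 × 2 ≡ 2 mod 31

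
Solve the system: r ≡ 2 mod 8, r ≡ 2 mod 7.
M = 8 × 7 = 56. M₁ = 7, y₁ ≡ 7 mod 8. M₂ = 8, y₂ ≡ 1 mod 7. r = 2×7×7 + 2×8×1 ≡ 2 mod 56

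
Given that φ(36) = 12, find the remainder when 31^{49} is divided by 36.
By Euler: 31^{12} ≡ 1 mod 36 since gcd(31, 36) = 1. 49 = 4×12 + 1. So 31^{49} ≡ 31^{1} ≡ 31 mod 36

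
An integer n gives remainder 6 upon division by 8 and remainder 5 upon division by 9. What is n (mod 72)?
M = 8 × 9 = 72. M₁ = 9, y₁ ≡ 1 (mod 8). M₂ = 8, y₂ ≡ 8 (mod 9). n = 6×9×1 + 5×8×8 ≡ 14 (mod 72)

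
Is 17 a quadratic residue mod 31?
By Euler's criterion: 17^{15} ≡ 30 mod 31. Since this equals -1 (≡ 30), 17 is not a QR.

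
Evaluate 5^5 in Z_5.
By repeated squaring mod 5: 5^{1}≡0, 5^{2}≡0, 5^{4}≡0. Then 5^{5} = 5^{4+1} ≡ 0 × 0 ≡ 0 mod 5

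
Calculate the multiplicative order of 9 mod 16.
Powers of 9 mod 16: 9^1≡9, 9^2≡1. ord_16(9) = 2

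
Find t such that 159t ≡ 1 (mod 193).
Since 193 is prime, by Fermat 159^(-1) ≡ 159^{191} ≡ 17 (mod 193). Verify: 159 × 17 = 2703 ≡ 1 (mod 193)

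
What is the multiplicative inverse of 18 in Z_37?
Since 37 is prime, by Fermat 18^(-1) ≡ 18^{35} ≡ 35 mod 37. Verify: 18 × 35 = 630 ≡ 1 mod 37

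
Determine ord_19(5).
Powers of 5 mod 19: 5^1≡5, 5^2≡6, 5^3≡11, 5^4≡17, 5^5≡9, 5^6≡7, 5^7≡16, 5^8≡4, 5^9≡1. So the order of 5 is 9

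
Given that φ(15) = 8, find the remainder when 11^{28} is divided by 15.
By Euler: 11^{8} ≡ 1 (mod 15) since gcd(11, 15) = 1. 28 = 3×8 + 4. So 11^{28} ≡ 11^{4} ≡ 1 (mod 15)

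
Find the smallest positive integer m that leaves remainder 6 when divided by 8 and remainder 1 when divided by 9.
M = 8 × 9 = 72. M₁ = 9, y₁ ≡ 1 mod 8. M₂ = 8, y₂ ≡ 8 mod 9. m = 6×9×1 + 1×8×8 ≡ 46 mod 72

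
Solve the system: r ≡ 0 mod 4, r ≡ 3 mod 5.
M = 4 × 5 = 20. M₁ = 5, y₁ ≡ 1 mod 4. M₂ = 4, y₂ ≡ 4 mod 5. r = 0×5×1 + 3×4×4 ≡ 8 mod 20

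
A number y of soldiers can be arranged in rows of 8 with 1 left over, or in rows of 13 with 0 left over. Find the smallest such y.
M = 8 × 13 = 104. M₁ = 13, y₁ ≡ 5 mod 8. M₂ = 8, y₂ ≡ 5 mod 13. y = 1×13×5 + 0×8×5 ≡ 65 mod 104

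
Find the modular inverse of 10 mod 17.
Since 17 is prime, by Fermat 10^(-1) ≡ 10^{15} ≡ 12 mod 17. Verify: 10 × 12 = 120 ≡ 1 mod 17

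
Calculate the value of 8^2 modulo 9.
8^{2} = 64 ≡ 1 mod 9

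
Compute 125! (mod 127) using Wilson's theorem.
(126)! = (125)! × (126) ≡ -1 (mod 127). So (125)! ≡ -1 × (126)^(-1) ≡ (-1)×(-1) = 1 (mod 127)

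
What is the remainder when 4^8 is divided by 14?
By repeated squaring (mod 14): 4^{1}≡4, 4^{2}≡2, 4^{4}≡4, 4^{8}≡2. So 4^{8} ≡ 2 (mod 14)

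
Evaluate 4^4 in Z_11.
4^{4} = 256 ≡ 3 (mod 11)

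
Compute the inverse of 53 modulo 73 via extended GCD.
Extended GCD: 53(-11) + 73(8) = 1. So 53^(-1) ≡ -11 ≡ 62 mod 73. Verify: 53 × 62 = 3286 ≡ 1 mod 73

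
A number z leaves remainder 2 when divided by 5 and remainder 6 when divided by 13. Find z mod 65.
M = 5 × 13 = 65. M₁ = 13, y₁ ≡ 2 mod 5. M₂ = 5, y₂ ≡ 8 mod 13. z = 2×13×2 + 6×5×8 ≡ 32 mod 65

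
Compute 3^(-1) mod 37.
Since 37 is prime, by Fermat 3^(-1) ≡ 3^{35} ≡ 25 mod 37. Verify: 3 × 25 = 75 ≡ 1 mod 37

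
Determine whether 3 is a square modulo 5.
By Euler's criterion: 3^{2} ≡ 4 mod 5. Since this equals -1 (≡ 4), 3 is not a QR.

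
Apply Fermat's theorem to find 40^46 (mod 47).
By Fermat's Little Theorem, 40^{46} ≡ 1 (mod 47) since 47 is prime and gcd(40, 47) = 1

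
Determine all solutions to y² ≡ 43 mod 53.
The square roots of 43 mod 53 are 34 and 19. Verify: 34² = 1156 ≡ 43 mod 53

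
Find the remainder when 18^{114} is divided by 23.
By Fermat: 18^{22} ≡ 1 (mod 23). 114 = 5×22 + 4. So 18^{114} ≡ 18^{4} ≡ 4 (mod 23)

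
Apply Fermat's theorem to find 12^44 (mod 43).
By Fermat: 12^{42} ≡ 1 (mod 43). So 12^{44} = 12^{42} · 12^{2} ≡ 12^{2} ≡ 15 (mod 43)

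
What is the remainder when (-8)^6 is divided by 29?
By repeated squaring (mod 29): (-8)^{1}≡21, (-8)^{2}≡6, (-8)^{4}≡7. Then (-8)^{6} = (-8)^{4+2} ≡ 7 × 6 ≡ 13 (mod 29)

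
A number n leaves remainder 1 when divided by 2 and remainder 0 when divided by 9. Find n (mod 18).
M = 2 × 9 = 18. M₁ = 9, y₁ ≡ 1 (mod 2). M₂ = 2, y₂ ≡ 5 (mod 9). n = 1×9×1 + 0×2×5 ≡ 9 (mod 18)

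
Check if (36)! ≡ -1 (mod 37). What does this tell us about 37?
(36)! mod 37 = 36. Since this equals -1 (mod 37), Wilson confirms 37 is prime.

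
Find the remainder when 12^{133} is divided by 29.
By Fermat: 12^{28} ≡ 1 mod 29. 133 = 4×28 + 21. So 12^{133} ≡ 12^{21} ≡ 12 mod 29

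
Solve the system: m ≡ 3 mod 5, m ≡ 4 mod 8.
M = 5 × 8 = 40. M₁ = 8, y₁ ≡ 2 mod 5. M₂ = 5, y₂ ≡ 5 mod 8. m = 3×8×2 + 4×5×5 ≡ 28 mod 40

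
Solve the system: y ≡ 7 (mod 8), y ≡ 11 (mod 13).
M = 8 × 13 = 104. M₁ = 13, y₁ ≡ 5 (mod 8). M₂ = 8, y₂ ≡ 5 (mod 13). y = 7×13×5 + 11×8×5 ≡ 63 (mod 104)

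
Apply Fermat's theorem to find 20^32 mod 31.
By Fermat: 20^{30} ≡ 1 mod 31. So 20^{32} = 20^{30} · 20^{2} ≡ 20^{2} ≡ 28 mod 31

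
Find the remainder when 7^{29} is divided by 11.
By Fermat: 7^{10} ≡ 1 mod 11. 29 = 2×10 + 9. So 7^{29} ≡ 7^{9} ≡ 8 mod 11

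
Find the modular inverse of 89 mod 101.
Since 101 is prime, by Fermat 89^(-1) ≡ 89^{99} ≡ 42 (mod 101). Verify: 89 × 42 = 3738 ≡ 1 (mod 101)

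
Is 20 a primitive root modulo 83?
ord_83(20) divides 82. For each prime q|82: 20^{41}≡82, 20^{2}≡68, none ≡ 1. So 20 has order 82 and is a primitive root mod 83.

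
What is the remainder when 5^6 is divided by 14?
By repeated squaring mod 14: 5^{1}≡5, 5^{2}≡11, 5^{4}≡9. Then 5^{6} = 5^{4+2} ≡ 9 × 11 ≡ 1 mod 14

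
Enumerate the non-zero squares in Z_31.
Squares in Z_31*: {1, 2, 4, 5, 7, 8, 9, 10, 14, 16, 18, 19, 20, 25, 28}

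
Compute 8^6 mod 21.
By repeated squaring mod 21: 8^{1}≡8, 8^{2}≡1, 8^{4}≡1. Then 8^{6} = 8^{4+2} ≡ 1 × 1 ≡ 1 mod 21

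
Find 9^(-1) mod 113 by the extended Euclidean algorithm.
Extended GCD: 9(-25) + 113(2) = 1. So 9^(-1) ≡ -25 ≡ 88 mod 113. Verify: 9 × 88 = 792 ≡ 1 mod 113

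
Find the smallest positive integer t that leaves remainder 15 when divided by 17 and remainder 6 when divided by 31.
M = 17 × 31 = 527. M₁ = 31, y₁ ≡ 11 (mod 17). M₂ = 17, y₂ ≡ 11 (mod 31). t = 15×31×11 + 6×17×11 ≡ 440 (mod 527)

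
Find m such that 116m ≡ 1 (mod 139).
Since 139 is prime, by Fermat 116^(-1) ≡ 116^{137} ≡ 6 (mod 139). Verify: 116 × 6 = 696 ≡ 1 (mod 139)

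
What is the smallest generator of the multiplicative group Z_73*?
g = 5. Powers: [5, 25, 52, 41, 59, 3, ...] generates all 72 non-zero residues.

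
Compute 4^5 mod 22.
By repeated squaring mod 22: 4^{1}≡4, 4^{2}≡16, 4^{4}≡14. Then 4^{5} = 4^{4+1} ≡ 14 × 4 ≡ 12 mod 22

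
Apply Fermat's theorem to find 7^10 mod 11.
By Fermat's Little Theorem, 7^{10} ≡ 1 mod 11 since 11 is prime and gcd(7, 11) = 1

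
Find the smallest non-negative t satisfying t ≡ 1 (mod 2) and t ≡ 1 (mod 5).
M = 2 × 5 = 10. M₁ = 5, y₁ ≡ 1 (mod 2). M₂ = 2, y₂ ≡ 3 (mod 5). t = 1×5×1 + 1×2×3 ≡ 1 (mod 10)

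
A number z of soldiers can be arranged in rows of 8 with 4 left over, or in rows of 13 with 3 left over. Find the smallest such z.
M = 8 × 13 = 104. M₁ = 13, y₁ ≡ 5 mod 8. M₂ = 8, y₂ ≡ 5 mod 13. z = 4×13×5 + 3×8×5 ≡ 68 mod 104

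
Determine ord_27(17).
Powers of 17 mod 27: 17^1≡17, 17^2≡19, 17^3≡26, 17^4≡10, 17^5≡8, 17^6≡1. So the order of 17 is 6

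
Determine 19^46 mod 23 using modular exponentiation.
Using Fermat: 19^{22} ≡ 1 (mod 23). 46 ≡ 2 (mod 22). So 19^{46} ≡ 19^{2} ≡ 16 (mod 23)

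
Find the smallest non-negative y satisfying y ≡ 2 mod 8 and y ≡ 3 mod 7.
M = 8 × 7 = 56. M₁ = 7, y₁ ≡ 7 mod 8. M₂ = 8, y₂ ≡ 1 mod 7. y = 2×7×7 + 3×8×1 ≡ 10 mod 56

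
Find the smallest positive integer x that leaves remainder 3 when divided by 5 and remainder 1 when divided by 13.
M = 5 × 13 = 65. M₁ = 13, y₁ ≡ 2 mod 5. M₂ = 5, y₂ ≡ 8 mod 13. x = 3×13×2 + 1×5×8 ≡ 53 mod 65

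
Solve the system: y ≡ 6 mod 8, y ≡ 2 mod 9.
M = 8 × 9 = 72. M₁ = 9, y₁ ≡ 1 mod 8. M₂ = 8, y₂ ≡ 8 mod 9. y = 6×9×1 + 2×8×8 ≡ 38 mod 72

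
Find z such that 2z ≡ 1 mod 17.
Since 17 is prime, by Fermat 2^(-1) ≡ 2^{15} ≡ 9 mod 17. Verify: 2 × 9 = 18 ≡ 1 mod 17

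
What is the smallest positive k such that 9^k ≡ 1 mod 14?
Powers of 9 mod 14: 9^1≡9, 9^2≡11, 9^3≡1. So the order of 9 is 3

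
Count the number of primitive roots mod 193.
Number of primitive roots mod 193 = φ(p-1) = φ(192) = 64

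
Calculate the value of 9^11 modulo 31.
By repeated squaring mod 31: 9^{1}≡9, 9^{2}≡19, 9^{4}≡20, 9^{8}≡28. Then 9^{11} = 9^{8+2+1} ≡ 28 × 19 × 9 ≡ 14 mod 31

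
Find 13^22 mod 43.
By repeated squaring mod 43: 13^{1}≡13, 13^{2}≡40, 13^{4}≡9, 13^{8}≡38, 13^{16}≡25. Then 13^{22} = 13^{16+4+2} ≡ 25 × 9 × 40 ≡ 13 mod 43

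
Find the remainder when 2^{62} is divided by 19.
By Fermat: 2^{18} ≡ 1 mod 19. 62 = 3×18 + 8. So 2^{62} ≡ 2^{8} ≡ 9 mod 19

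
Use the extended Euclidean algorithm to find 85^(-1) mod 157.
Extended GCD: 85(-24) + 157(13) = 1. So 85^(-1) ≡ -24 ≡ 133 mod 157. Verify: 85 × 133 = 11305 ≡ 1 mod 157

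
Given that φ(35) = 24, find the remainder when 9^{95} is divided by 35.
By Euler: 9^{24} ≡ 1 mod 35 since gcd(9, 35) = 1. 95 = 3×24 + 23. So 9^{95} ≡ 9^{23} ≡ 4 mod 35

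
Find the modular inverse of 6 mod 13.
Since 13 is prime, by Fermat 6^(-1) ≡ 6^{11} ≡ 11 (mod 13). Verify: 6 × 11 = 66 ≡ 1 (mod 13)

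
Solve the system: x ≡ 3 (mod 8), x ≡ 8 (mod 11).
M = 8 × 11 = 88. M₁ = 11, y₁ ≡ 3 (mod 8). M₂ = 8, y₂ ≡ 7 (mod 11). x = 3×11×3 + 8×8×7 ≡ 19 (mod 88)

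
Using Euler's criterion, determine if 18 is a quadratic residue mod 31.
By Euler's criterion: 18^{15} ≡ 1 mod 31. Since this equals 1, 18 is a QR.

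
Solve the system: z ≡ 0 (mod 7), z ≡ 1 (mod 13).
M = 7 × 13 = 91. M₁ = 13, y₁ ≡ 6 (mod 7). M₂ = 7, y₂ ≡ 2 (mod 13). z = 0×13×6 + 1×7×2 ≡ 14 (mod 91)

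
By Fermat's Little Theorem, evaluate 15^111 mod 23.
By Fermat: 15^{22} ≡ 1 mod 23. 111 = 5×22 + 1. So 15^{111} ≡ 15^{1} ≡ 15 mod 23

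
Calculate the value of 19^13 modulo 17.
By repeated squaring (mod 17): 19^{1}≡2, 19^{2}≡4, 19^{4}≡16, 19^{8}≡1. Then 19^{13} = 19^{8+4+1} ≡ 1 × 16 × 2 ≡ 15 (mod 17)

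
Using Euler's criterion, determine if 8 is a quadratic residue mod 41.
By Euler's criterion: 8^{20} ≡ 1 (mod 41). Since this equals 1, 8 is a QR.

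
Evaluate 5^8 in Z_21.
By repeated squaring (mod 21): 5^{1}≡5, 5^{2}≡4, 5^{4}≡16, 5^{8}≡4. So 5^{8} ≡ 4 (mod 21)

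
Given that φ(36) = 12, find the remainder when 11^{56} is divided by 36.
By Euler: 11^{12} ≡ 1 (mod 36) since gcd(11, 36) = 1. 56 = 4×12 + 8. So 11^{56} ≡ 11^{8} ≡ 13 (mod 36)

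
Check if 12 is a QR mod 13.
By Euler's criterion: 12^{6} ≡ 1 mod 13. Since this equals 1, 12 is a QR.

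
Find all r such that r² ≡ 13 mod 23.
The square roots of 13 mod 23 are 6 and 17. Verify: 6² = 36 ≡ 13 mod 23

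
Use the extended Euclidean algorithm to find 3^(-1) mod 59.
Extended GCD: 3(20) + 59(-1) = 1. So 3^(-1) ≡ 20 (mod 59). Verify: 3 × 20 = 60 ≡ 1 (mod 59)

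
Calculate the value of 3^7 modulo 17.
By repeated squaring mod 17: 3^{1}≡3, 3^{2}≡9, 3^{4}≡13. Then 3^{7} = 3^{4+2+1} ≡ 13 × 9 × 3 ≡ 11 mod 17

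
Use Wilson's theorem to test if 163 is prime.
(162)! mod 163 = 162. Since 162 ≡ -1 (mod 163), 163 is prime.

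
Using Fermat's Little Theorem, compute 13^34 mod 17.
By Fermat: 13^{16} ≡ 1 mod 17. 34 = 2×16 + 2. So 13^{34} ≡ 13^{2} ≡ 16 mod 17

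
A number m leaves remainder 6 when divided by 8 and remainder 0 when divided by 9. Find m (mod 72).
M = 8 × 9 = 72. M₁ = 9, y₁ ≡ 1 (mod 8). M₂ = 8, y₂ ≡ 8 (mod 9). m = 6×9×1 + 0×8×8 ≡ 54 (mod 72)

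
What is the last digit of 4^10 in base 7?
Using Fermat: 4^{6} ≡ 1 (mod 7). 10 ≡ 4 (mod 6). So 4^{10} ≡ 4^{4} ≡ 4 (mod 7)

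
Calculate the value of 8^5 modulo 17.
By repeated squaring mod 17: 8^{1}≡8, 8^{2}≡13, 8^{4}≡16. Then 8^{5} = 8^{4+1} ≡ 16 × 8 ≡ 9 mod 17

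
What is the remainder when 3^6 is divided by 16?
By repeated squaring mod 16: 3^{1}≡3, 3^{2}≡9, 3^{4}≡1. Then 3^{6} = 3^{4+2} ≡ 1 × 9 ≡ 9 mod 16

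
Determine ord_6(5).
Powers of 5 mod 6: 5^1≡5, 5^2≡1. ord_6(5) = 2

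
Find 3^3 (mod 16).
3^{3} = 27 ≡ 11 (mod 16)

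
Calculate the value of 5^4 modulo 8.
5^{4} = 625 ≡ 1 mod 8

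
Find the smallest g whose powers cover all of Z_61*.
g = 2. For each prime q|60: 2^{30}≡60, 2^{20}≡47, 2^{12}≡9, none ≡ 1, so ord_61(2) = 60 and 2 is a primitive root.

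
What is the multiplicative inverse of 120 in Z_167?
Since 167 is prime, by Fermat 120^(-1) ≡ 120^{165} ≡ 135 (mod 167). Verify: 120 × 135 = 16200 ≡ 1 (mod 167)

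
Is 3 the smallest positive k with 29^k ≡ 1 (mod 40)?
Powers of 29 mod 40: 29^1≡29, 29^2≡1. Already 29^2≡1, so the order is 2 < 3. No, the actual order is 2.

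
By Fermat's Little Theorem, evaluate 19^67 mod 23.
By Fermat: 19^{22} ≡ 1 mod 23. 67 = 3×22 + 1. So 19^{67} ≡ 19^{1} ≡ 19 mod 23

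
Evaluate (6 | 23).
(6/23) = 6^{11} mod 23 = 1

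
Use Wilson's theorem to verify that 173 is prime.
(172)! mod 173 = 172. Since this equals -1 mod 173, Wilson confirms 173 is prime.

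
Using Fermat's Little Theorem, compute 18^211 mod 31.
By Fermat: 18^{30} ≡ 1 (mod 31). 211 ≡ 1 (mod 30). So 18^{211} ≡ 18^{1} ≡ 18 (mod 31)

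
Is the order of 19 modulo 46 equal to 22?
Powers of 19 mod 46: 19^1≡19, 19^2≡39, 19^3≡5, 19^4≡3, 19^5≡11, 19^6≡25, 19^7≡15, 19^8≡9, 19^9≡33, 19^10≡29, 19^11≡45, 19^12≡27, 19^13≡7, 19^14≡41, 19^15≡43, 19^16≡35, 19^17≡21, 19^18≡31, 19^19≡37, 19^20≡13, 19^21≡17, 19^22≡1. First k with 19^k≡1 is k=22. Yes, ord_46(19) = 22.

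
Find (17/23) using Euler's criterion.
(17/23) = 17^{11} mod 23 = -1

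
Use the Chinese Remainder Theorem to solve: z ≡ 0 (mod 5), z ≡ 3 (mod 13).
M = 5 × 13 = 65. M₁ = 13, y₁ ≡ 2 (mod 5). M₂ = 5, y₂ ≡ 8 (mod 13). z = 0×13×2 + 3×5×8 ≡ 55 (mod 65)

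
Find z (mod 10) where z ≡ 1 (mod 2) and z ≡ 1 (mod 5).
M = 2 × 5 = 10. M₁ = 5, y₁ ≡ 1 (mod 2). M₂ = 2, y₂ ≡ 3 (mod 5). z = 1×5×1 + 1×2×3 ≡ 1 (mod 10)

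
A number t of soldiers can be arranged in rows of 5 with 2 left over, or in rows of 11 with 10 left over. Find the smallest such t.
M = 5 × 11 = 55. M₁ = 11, y₁ ≡ 1 mod 5. M₂ = 5, y₂ ≡ 9 mod 11. t = 2×11×1 + 10×5×9 ≡ 32 mod 55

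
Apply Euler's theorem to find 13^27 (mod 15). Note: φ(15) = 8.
By Euler: 13^{8} ≡ 1 (mod 15) since gcd(13, 15) = 1. 27 = 3×8 + 3. So 13^{27} ≡ 13^{3} ≡ 7 (mod 15)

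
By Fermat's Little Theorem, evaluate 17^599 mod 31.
By Fermat: 17^{30} ≡ 1 (mod 31). 599 ≡ 29 (mod 30). So 17^{599} ≡ 17^{29} ≡ 11 (mod 31)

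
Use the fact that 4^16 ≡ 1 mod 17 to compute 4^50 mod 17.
By Fermat: 4^{16} ≡ 1 mod 17. 50 = 3×16 + 2. So 4^{50} ≡ 4^{2} ≡ 16 mod 17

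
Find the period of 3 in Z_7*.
Powers of 3 mod 7: 3^1≡3, 3^2≡2, 3^3≡6, 3^4≡4, 3^5≡5, 3^6≡1. So the order of 3 is 6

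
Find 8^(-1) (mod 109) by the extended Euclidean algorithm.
Extended GCD: 8(41) + 109(-3) = 1. So 8^(-1) ≡ 41 (mod 109). Verify: 8 × 41 = 328 ≡ 1 (mod 109)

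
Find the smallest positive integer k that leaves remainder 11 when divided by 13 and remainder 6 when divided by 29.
M = 13 × 29 = 377. M₁ = 29, y₁ ≡ 9 (mod 13). M₂ = 13, y₂ ≡ 9 (mod 29). k = 11×29×9 + 6×13×9 ≡ 180 (mod 377)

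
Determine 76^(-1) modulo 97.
Since 97 is prime, by Fermat 76^(-1) ≡ 76^{95} ≡ 60 mod 97. Verify: 76 × 60 = 4560 ≡ 1 mod 97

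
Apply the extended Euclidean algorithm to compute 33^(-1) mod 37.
Extended GCD: 33(9) + 37(-8) = 1. So 33^(-1) ≡ 9 (mod 37). Verify: 33 × 9 = 297 ≡ 1 (mod 37)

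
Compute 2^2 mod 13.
2^{2} = 4 ≡ 4 mod 13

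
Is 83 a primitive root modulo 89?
ord_89(83) divides 88. For each prime q|88: 83^{44}≡88, 83^{8}≡8, none ≡ 1. So 83 has order 88 and is a primitive root mod 89.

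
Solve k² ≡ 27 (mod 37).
The square roots of 27 mod 37 are 8 and 29. Verify: 8² = 64 ≡ 27 (mod 37)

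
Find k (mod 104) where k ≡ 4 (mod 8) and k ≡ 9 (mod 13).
M = 8 × 13 = 104. M₁ = 13, y₁ ≡ 5 (mod 8). M₂ = 8, y₂ ≡ 5 (mod 13). k = 4×13×5 + 9×8×5 ≡ 100 (mod 104)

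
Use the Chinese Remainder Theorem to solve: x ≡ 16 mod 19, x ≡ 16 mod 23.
M = 19 × 23 = 437. M₁ = 23, y₁ ≡ 5 mod 19. M₂ = 19, y₂ ≡ 17 mod 23. x = 16×23×5 + 16×19×17 ≡ 16 mod 437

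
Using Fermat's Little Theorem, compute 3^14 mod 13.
By Fermat: 3^{12} ≡ 1 mod 13. So 3^{14} = 3^{12} · 3^{2} ≡ 3^{2} ≡ 9 mod 13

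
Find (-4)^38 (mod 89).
By repeated squaring (mod 89): (-4)^{1}≡85, (-4)^{2}≡16, (-4)^{4}≡78, (-4)^{8}≡32, (-4)^{16}≡45, (-4)^{32}≡67. Then (-4)^{38} = (-4)^{32+4+2} ≡ 67 × 78 × 16 ≡ 45 (mod 89)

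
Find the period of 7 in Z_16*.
Powers of 7 mod 16: 7^1≡7, 7^2≡1. ord_16(7) = 2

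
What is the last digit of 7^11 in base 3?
Using Fermat: 7^{2} ≡ 1 mod 3. 11 ≡ 1 mod 2. So 7^{11} ≡ 7^{1} ≡ 1 mod 3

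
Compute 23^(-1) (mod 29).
Since 29 is prime, by Fermat 23^(-1) ≡ 23^{27} ≡ 24 (mod 29). Verify: 23 × 24 = 552 ≡ 1 (mod 29)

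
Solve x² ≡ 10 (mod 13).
The square roots of 10 mod 13 are 7 and 6. Verify: 7² = 49 ≡ 10 (mod 13)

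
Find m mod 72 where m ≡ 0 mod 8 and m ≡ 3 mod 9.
M = 8 × 9 = 72. M₁ = 9, y₁ ≡ 1 mod 8. M₂ = 8, y₂ ≡ 8 mod 9. m = 0×9×1 + 3×8×8 ≡ 48 mod 72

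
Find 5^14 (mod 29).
By repeated squaring (mod 29): 5^{1}≡5, 5^{2}≡25, 5^{4}≡16, 5^{8}≡24. Then 5^{14} = 5^{8+4+2} ≡ 24 × 16 × 25 ≡ 1 (mod 29)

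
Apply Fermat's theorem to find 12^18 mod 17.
By Fermat: 12^{16} ≡ 1 mod 17. So 12^{18} = 12^{16} · 12^{2} ≡ 12^{2} ≡ 8 mod 17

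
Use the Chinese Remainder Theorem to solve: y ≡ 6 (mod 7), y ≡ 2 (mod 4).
M = 7 × 4 = 28. M₁ = 4, y₁ ≡ 2 (mod 7). M₂ = 7, y₂ ≡ 3 (mod 4). y = 6×4×2 + 2×7×3 ≡ 6 (mod 28)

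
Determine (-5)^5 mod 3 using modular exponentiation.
Using Fermat: (-5)^{2} ≡ 1 (mod 3). 5 ≡ 1 (mod 2). So (-5)^{5} ≡ (-5)^{1} ≡ 1 (mod 3)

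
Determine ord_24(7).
Powers of 7 mod 24: 7^1≡7, 7^2≡1. So the order of 7 is 2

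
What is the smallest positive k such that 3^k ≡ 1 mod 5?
Powers of 3 mod 5: 3^1≡3, 3^2≡4, 3^3≡2, 3^4≡1. Order = 4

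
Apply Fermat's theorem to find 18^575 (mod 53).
By Fermat: 18^{52} ≡ 1 (mod 53). 575 ≡ 3 (mod 52). So 18^{575} ≡ 18^{3} ≡ 2 (mod 53)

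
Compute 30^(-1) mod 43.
Since 43 is prime, by Fermat 30^(-1) ≡ 30^{41} ≡ 33 mod 43. Verify: 30 × 33 = 990 ≡ 1 mod 43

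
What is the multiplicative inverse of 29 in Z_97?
Since 97 is prime, by Fermat 29^(-1) ≡ 29^{95} ≡ 87 (mod 97). Verify: 29 × 87 = 2523 ≡ 1 (mod 97)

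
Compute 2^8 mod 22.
By repeated squaring mod 22: 2^{1}≡2, 2^{2}≡4, 2^{4}≡16, 2^{8}≡14. So 2^{8} ≡ 14 mod 22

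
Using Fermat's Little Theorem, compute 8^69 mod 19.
By Fermat: 8^{18} ≡ 1 (mod 19). 69 = 3×18 + 15. So 8^{69} ≡ 8^{15} ≡ 18 (mod 19)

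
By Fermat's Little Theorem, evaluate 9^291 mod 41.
By Fermat: 9^{40} ≡ 1 (mod 41). 291 ≡ 11 (mod 40). So 9^{291} ≡ 9^{11} ≡ 32 (mod 41)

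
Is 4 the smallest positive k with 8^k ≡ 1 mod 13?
Powers of 8 mod 13: 8^1≡8, 8^2≡12, 8^3≡5, 8^4≡1. First k with 8^k≡1 is k=4. Yes, ord_13(8) = 4.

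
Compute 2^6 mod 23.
By repeated squaring (mod 23): 2^{1}≡2, 2^{2}≡4, 2^{4}≡16. Then 2^{6} = 2^{4+2} ≡ 16 × 4 ≡ 18 (mod 23)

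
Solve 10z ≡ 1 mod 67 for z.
Since 67 is prime, by Fermat 10^(-1) ≡ 10^{65} ≡ 47 mod 67. Verify: 10 × 47 = 470 ≡ 1 mod 67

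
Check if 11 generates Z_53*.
11^{26} ≡ 1 (mod 53) and 26 < 52, so ord_53(11) = 26 ≠ 52 and 11 is not a primitive root.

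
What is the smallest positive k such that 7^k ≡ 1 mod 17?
Powers of 7 mod 17: 7^1≡7, 7^2≡15, 7^3≡3, 7^4≡4, 7^5≡11, 7^6≡9, 7^7≡12, 7^8≡16, 7^9≡10, 7^10≡2, 7^11≡14, 7^12≡13, 7^13≡6, 7^14≡8, 7^15≡5, 7^16≡1. Order = 16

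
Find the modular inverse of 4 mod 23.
Since 23 is prime, by Fermat 4^(-1) ≡ 4^{21} ≡ 6 mod 23. Verify: 4 × 6 = 24 ≡ 1 mod 23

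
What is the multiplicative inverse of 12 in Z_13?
Since 13 is prime, by Fermat 12^(-1) ≡ 12^{11} ≡ 12 (mod 13). Verify: 12 × 12 = 144 ≡ 1 (mod 13)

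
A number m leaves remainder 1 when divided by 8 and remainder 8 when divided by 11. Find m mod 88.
M = 8 × 11 = 88. M₁ = 11, y₁ ≡ 3 mod 8. M₂ = 8, y₂ ≡ 7 mod 11. m = 1×11×3 + 8×8×7 ≡ 41 mod 88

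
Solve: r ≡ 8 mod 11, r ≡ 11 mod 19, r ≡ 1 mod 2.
M = 11 × 19 × 2 = 418. M₁ = 38, y₁ ≡ 9 mod 11. M₂ = 22, y₂ ≡ 13 mod 19. M₃ = 209, y₃ ≡ 1 mod 2. r = 8×38×9 + 11×22×13 + 1×209×1 ≡ 239 mod 418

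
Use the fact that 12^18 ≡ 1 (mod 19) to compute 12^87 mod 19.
By Fermat: 12^{18} ≡ 1 (mod 19). 87 = 4×18 + 15. So 12^{87} ≡ 12^{15} ≡ 18 (mod 19)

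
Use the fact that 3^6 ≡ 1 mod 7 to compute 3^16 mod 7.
By Fermat: 3^{6} ≡ 1 mod 7. 16 = 2×6 + 4. So 3^{16} ≡ 3^{4} ≡ 4 mod 7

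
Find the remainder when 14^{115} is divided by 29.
By Fermat: 14^{28} ≡ 1 (mod 29). 115 = 4×28 + 3. So 14^{115} ≡ 14^{3} ≡ 18 (mod 29)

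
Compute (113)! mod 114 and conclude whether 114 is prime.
(113)! mod 114 = 0. Since 0 ≢ -1 (mod 114), 114 is not prime.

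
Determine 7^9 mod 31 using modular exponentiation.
By repeated squaring (mod 31): 7^{1}≡7, 7^{2}≡18, 7^{4}≡14, 7^{8}≡10. Then 7^{9} = 7^{8+1} ≡ 10 × 7 ≡ 8 (mod 31)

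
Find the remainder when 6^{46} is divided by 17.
By Fermat: 6^{16} ≡ 1 (mod 17). 46 = 2×16 + 14. So 6^{46} ≡ 6^{14} ≡ 9 (mod 17)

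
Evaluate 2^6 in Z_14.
By repeated squaring mod 14: 2^{1}≡2, 2^{2}≡4, 2^{4}≡2. Then 2^{6} = 2^{4+2} ≡ 2 × 4 ≡ 8 mod 14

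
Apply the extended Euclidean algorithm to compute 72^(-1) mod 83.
Extended GCD: 72(15) + 83(-13) = 1. So 72^(-1) ≡ 15 (mod 83). Verify: 72 × 15 = 1080 ≡ 1 (mod 83)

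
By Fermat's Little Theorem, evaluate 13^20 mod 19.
By Fermat: 13^{18} ≡ 1 mod 19. So 13^{20} = 13^{18} · 13^{2} ≡ 13^{2} ≡ 17 mod 19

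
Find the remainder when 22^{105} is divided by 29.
By Fermat: 22^{28} ≡ 1 (mod 29). 105 = 3×28 + 21. So 22^{105} ≡ 22^{21} ≡ 28 (mod 29)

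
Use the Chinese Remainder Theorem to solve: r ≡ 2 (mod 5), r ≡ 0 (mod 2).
M = 5 × 2 = 10. M₁ = 2, y₁ ≡ 3 (mod 5). M₂ = 5, y₂ ≡ 1 (mod 2). r = 2×2×3 + 0×5×1 ≡ 2 (mod 10)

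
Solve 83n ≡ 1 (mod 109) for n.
Since 109 is prime, by Fermat 83^(-1) ≡ 83^{107} ≡ 88 (mod 109). Verify: 83 × 88 = 7304 ≡ 1 (mod 109)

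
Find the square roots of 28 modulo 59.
The square roots of 28 mod 59 are 21 and 38. Verify: 21² = 441 ≡ 28 mod 59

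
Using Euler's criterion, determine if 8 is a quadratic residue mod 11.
By Euler's criterion: 8^{5} ≡ 10 (mod 11). Since this equals -1 (≡ 10), 8 is not a QR.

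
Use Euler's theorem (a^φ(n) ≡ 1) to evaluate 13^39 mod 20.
By Euler: 13^{8} ≡ 1 (mod 20) since gcd(13, 20) = 1. 39 = 4×8 + 7. So 13^{39} ≡ 13^{7} ≡ 17 (mod 20)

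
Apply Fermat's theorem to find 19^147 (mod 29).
By Fermat: 19^{28} ≡ 1 (mod 29). 147 = 5×28 + 7. So 19^{147} ≡ 19^{7} ≡ 12 (mod 29)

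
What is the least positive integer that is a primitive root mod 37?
g = 2. Powers: [2, 4, 8, 16, 32, 27, 17, 34, 31, 25, ...] generates all 36 non-zero residues.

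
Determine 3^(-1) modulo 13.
Since 13 is prime, by Fermat 3^(-1) ≡ 3^{11} ≡ 9 mod 13. Verify: 3 × 9 = 27 ≡ 1 mod 13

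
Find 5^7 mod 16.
By repeated squaring mod 16: 5^{1}≡5, 5^{2}≡9, 5^{4}≡1. Then 5^{7} = 5^{4+2+1} ≡ 1 × 9 × 5 ≡ 13 mod 16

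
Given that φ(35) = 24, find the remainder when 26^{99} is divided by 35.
By Euler: 26^{24} ≡ 1 (mod 35) since gcd(26, 35) = 1. 99 = 4×24 + 3. So 26^{99} ≡ 26^{3} ≡ 6 (mod 35)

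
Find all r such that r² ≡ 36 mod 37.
The square roots of 36 mod 37 are 6 and 31. Verify: 6² = 36 ≡ 36 mod 37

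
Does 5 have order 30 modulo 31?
5^{3} ≡ 1 mod 31 and 3 < 30, so ord_31(5) = 3 ≠ 30 and 5 is not a primitive root.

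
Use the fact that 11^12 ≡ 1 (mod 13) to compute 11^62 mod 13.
By Fermat: 11^{12} ≡ 1 (mod 13). 62 = 5×12 + 2. So 11^{62} ≡ 11^{2} ≡ 4 (mod 13)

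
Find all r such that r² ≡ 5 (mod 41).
The square roots of 5 mod 41 are 28 and 13. Verify: 28² = 784 ≡ 5 (mod 41)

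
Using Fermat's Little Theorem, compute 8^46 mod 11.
By Fermat: 8^{10} ≡ 1 mod 11. 46 = 4×10 + 6. So 8^{46} ≡ 8^{6} ≡ 3 mod 11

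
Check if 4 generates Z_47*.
4^{23} ≡ 1 (mod 47) and 23 < 46, so ord_47(4) = 23 ≠ 46 and 4 is not a primitive root.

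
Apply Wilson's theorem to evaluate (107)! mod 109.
(108)! = (107)! × (108) ≡ -1 (mod 109). So (107)! ≡ -1 × (108)^(-1) ≡ (-1)×(-1) = 1 (mod 109)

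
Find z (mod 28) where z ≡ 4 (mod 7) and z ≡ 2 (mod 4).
M = 7 × 4 = 28. M₁ = 4, y₁ ≡ 2 (mod 7). M₂ = 7, y₂ ≡ 3 (mod 4). z = 4×4×2 + 2×7×3 ≡ 18 (mod 28)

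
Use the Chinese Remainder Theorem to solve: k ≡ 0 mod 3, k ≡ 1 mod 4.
M = 3 × 4 = 12. M₁ = 4, y₁ ≡ 1 mod 3. M₂ = 3, y₂ ≡ 3 mod 4. k = 0×4×1 + 1×3×3 ≡ 9 mod 12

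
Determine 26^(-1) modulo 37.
Since 37 is prime, by Fermat 26^(-1) ≡ 26^{35} ≡ 10 (mod 37). Verify: 26 × 10 = 260 ≡ 1 (mod 37)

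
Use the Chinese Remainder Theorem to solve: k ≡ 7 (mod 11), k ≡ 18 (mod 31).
M = 11 × 31 = 341. M₁ = 31, y₁ ≡ 5 (mod 11). M₂ = 11, y₂ ≡ 17 (mod 31). k = 7×31×5 + 18×11×17 ≡ 18 (mod 341)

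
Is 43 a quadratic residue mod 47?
By Euler's criterion: 43^{23} ≡ 46 mod 47. Since this equals -1 (≡ 46), 43 is not a QR.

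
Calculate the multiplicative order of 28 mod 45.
Powers of 28 mod 45: 28^1≡28, 28^2≡19, 28^3≡37, 28^4≡1. So the order of 28 is 4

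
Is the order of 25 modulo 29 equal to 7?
Powers of 25 mod 29: 25^1≡25, 25^2≡16, 25^3≡23, 25^4≡24, 25^5≡20, 25^6≡7, 25^7≡1. First k with 25^k≡1 is k=7. Yes, ord_29(25) = 7.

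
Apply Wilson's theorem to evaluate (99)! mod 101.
(100)! = (99)! × (100) ≡ -1 (mod 101). So (99)! ≡ -1 × (100)^(-1) ≡ (-1)×(-1) = 1 (mod 101)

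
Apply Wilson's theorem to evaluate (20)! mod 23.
(22)! = (20)! × (21) × (22) ≡ -1 (mod 23). So (20)! ≡ -1 × [(22)(21)]^(-1) ≡ 11 (mod 23)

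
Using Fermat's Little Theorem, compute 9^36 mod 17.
By Fermat: 9^{16} ≡ 1 (mod 17). 36 = 2×16 + 4. So 9^{36} ≡ 9^{4} ≡ 16 (mod 17)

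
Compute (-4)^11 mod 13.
By repeated squaring (mod 13): (-4)^{1}≡9, (-4)^{2}≡3, (-4)^{4}≡9, (-4)^{8}≡3. Then (-4)^{11} = (-4)^{8+2+1} ≡ 3 × 3 × 9 ≡ 3 (mod 13)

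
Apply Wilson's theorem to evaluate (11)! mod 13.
(12)! = (11)! × (12) ≡ -1 (mod 13). So (11)! ≡ -1 × (12)^(-1) ≡ (-1)×(-1) = 1 (mod 13)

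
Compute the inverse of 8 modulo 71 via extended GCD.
Extended GCD: 8(9) + 71(-1) = 1. So 8^(-1) ≡ 9 (mod 71). Verify: 8 × 9 = 72 ≡ 1 (mod 71)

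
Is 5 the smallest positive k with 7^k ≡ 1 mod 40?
Powers of 7 mod 40: 7^1≡7, 7^2≡9, 7^3≡23, 7^4≡1. Already 7^4≡1, so the order is 4 < 5. No, the actual order is 4.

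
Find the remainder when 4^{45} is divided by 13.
By Fermat: 4^{12} ≡ 1 mod 13. 45 = 3×12 + 9. So 4^{45} ≡ 4^{9} ≡ 12 mod 13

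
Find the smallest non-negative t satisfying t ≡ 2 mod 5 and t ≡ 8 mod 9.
M = 5 × 9 = 45. M₁ = 9, y₁ ≡ 4 mod 5. M₂ = 5, y₂ ≡ 2 mod 9. t = 2×9×4 + 8×5×2 ≡ 17 mod 45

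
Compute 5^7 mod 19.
By repeated squaring mod 19: 5^{1}≡5, 5^{2}≡6, 5^{4}≡17. Then 5^{7} = 5^{4+2+1} ≡ 17 × 6 × 5 ≡ 16 mod 19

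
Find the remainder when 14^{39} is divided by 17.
By Fermat: 14^{16} ≡ 1 (mod 17). 39 = 2×16 + 7. So 14^{39} ≡ 14^{7} ≡ 6 (mod 17)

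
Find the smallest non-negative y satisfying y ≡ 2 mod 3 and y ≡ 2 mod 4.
M = 3 × 4 = 12. M₁ = 4, y₁ ≡ 1 mod 3. M₂ = 3, y₂ ≡ 3 mod 4. y = 2×4×1 + 2×3×3 ≡ 2 mod 12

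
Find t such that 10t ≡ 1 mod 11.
Since 11 is prime, by Fermat 10^(-1) ≡ 10^{9} ≡ 10 mod 11. Verify: 10 × 10 = 100 ≡ 1 mod 11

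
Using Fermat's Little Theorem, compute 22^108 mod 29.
By Fermat: 22^{28} ≡ 1 mod 29. 108 = 3×28 + 24. So 22^{108} ≡ 22^{24} ≡ 24 mod 29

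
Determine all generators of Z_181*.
There are φ(180) = 48 primitive roots mod 181: {2, 10, 18, 21, 23, 24, 28, 41, 47, 50, 53, 54, 57, 58, 63, 66, 69, 76, 77, 78, 83, 84, 85, 90, 91, 96, 97, 98, 103, 104, 105, 112, 115, 118, 123, 124, 127, 128, 131, 134, 140, 153, 157, 158, 160, 163, 171, 179}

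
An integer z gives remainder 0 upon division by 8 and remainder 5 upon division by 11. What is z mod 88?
M = 8 × 11 = 88. M₁ = 11, y₁ ≡ 3 mod 8. M₂ = 8, y₂ ≡ 7 mod 11. z = 0×11×3 + 5×8×7 ≡ 16 mod 88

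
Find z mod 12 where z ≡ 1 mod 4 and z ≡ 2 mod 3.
M = 4 × 3 = 12. M₁ = 3, y₁ ≡ 3 mod 4. M₂ = 4, y₂ ≡ 1 mod 3. z = 1×3×3 + 2×4×1 ≡ 5 mod 12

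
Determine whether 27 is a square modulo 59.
By Euler's criterion: 27^{29} ≡ 1 (mod 59). Since this equals 1, 27 is a QR.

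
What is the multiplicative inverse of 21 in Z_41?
Since 41 is prime, by Fermat 21^(-1) ≡ 21^{39} ≡ 2 mod 41. Verify: 21 × 2 = 42 ≡ 1 mod 41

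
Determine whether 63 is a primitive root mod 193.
63^{12} ≡ 1 mod 193 and 12 < 192, so ord_193(63) = 12 ≠ 192 and 63 is not a primitive root.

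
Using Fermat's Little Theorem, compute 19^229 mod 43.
By Fermat: 19^{42} ≡ 1 mod 43. 229 ≡ 19 mod 42. So 19^{229} ≡ 19^{19} ≡ 5 mod 43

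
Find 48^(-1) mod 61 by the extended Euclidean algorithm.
Extended GCD: 48(14) + 61(-11) = 1. So 48^(-1) ≡ 14 mod 61. Verify: 48 × 14 = 672 ≡ 1 mod 61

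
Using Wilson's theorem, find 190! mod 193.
(192)! = (190)! × (191) × (192) ≡ -1 (mod 193). So (190)! ≡ -1 × [(192)(191)]^(-1) ≡ 96 (mod 193)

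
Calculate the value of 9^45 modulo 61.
By repeated squaring mod 61: 9^{1}≡9, 9^{2}≡20, 9^{4}≡34, 9^{8}≡58, 9^{16}≡9, 9^{32}≡20. Then 9^{45} = 9^{32+8+4+1} ≡ 20 × 58 × 34 × 9 ≡ 1 mod 61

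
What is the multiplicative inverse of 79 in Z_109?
Since 109 is prime, by Fermat 79^(-1) ≡ 79^{107} ≡ 69 (mod 109). Verify: 79 × 69 = 5451 ≡ 1 (mod 109)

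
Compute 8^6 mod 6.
By repeated squaring (mod 6): 8^{1}≡2, 8^{2}≡4, 8^{4}≡4. Then 8^{6} = 8^{4+2} ≡ 4 × 4 ≡ 4 (mod 6)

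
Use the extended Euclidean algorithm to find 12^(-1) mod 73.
Extended GCD: 12(-6) + 73(1) = 1. So 12^(-1) ≡ -6 ≡ 67 mod 73. Verify: 12 × 67 = 804 ≡ 1 mod 73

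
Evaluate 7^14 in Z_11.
Using Fermat: 7^{10} ≡ 1 (mod 11). 14 ≡ 4 (mod 10). So 7^{14} ≡ 7^{4} ≡ 3 (mod 11)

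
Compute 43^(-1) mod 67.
Since 67 is prime, by Fermat 43^(-1) ≡ 43^{65} ≡ 53 mod 67. Verify: 43 × 53 = 2279 ≡ 1 mod 67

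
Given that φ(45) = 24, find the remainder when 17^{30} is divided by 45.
By Euler: 17^{24} ≡ 1 mod 45 since gcd(17, 45) = 1. 30 = 1×24 + 6. So 17^{30} ≡ 17^{6} ≡ 19 mod 45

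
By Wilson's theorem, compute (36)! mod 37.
By Wilson's theorem, (36)! ≡ -1 ≡ 36 mod 37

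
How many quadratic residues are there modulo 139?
Exactly half the non-zero residues mod a prime are QRs: (139-1)/2 = 69.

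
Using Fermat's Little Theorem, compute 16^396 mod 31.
By Fermat: 16^{30} ≡ 1 (mod 31). 396 ≡ 6 (mod 30). So 16^{396} ≡ 16^{6} ≡ 16 (mod 31)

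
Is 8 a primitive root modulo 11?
ord_11(8) divides 10. For each prime q|10: 8^{5}≡10, 8^{2}≡9, none ≡ 1. So 8 has order 10 and is a primitive root mod 11.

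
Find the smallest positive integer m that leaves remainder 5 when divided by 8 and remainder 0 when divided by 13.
M = 8 × 13 = 104. M₁ = 13, y₁ ≡ 5 (mod 8). M₂ = 8, y₂ ≡ 5 (mod 13). m = 5×13×5 + 0×8×5 ≡ 13 (mod 104)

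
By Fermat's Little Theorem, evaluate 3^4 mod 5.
By Fermat's Little Theorem, 3^{4} ≡ 1 (mod 5) since 5 is prime and gcd(3, 5) = 1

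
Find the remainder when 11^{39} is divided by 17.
By Fermat: 11^{16} ≡ 1 mod 17. 39 = 2×16 + 7. So 11^{39} ≡ 11^{7} ≡ 3 mod 17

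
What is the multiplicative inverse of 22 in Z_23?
Since 23 is prime, by Fermat 22^(-1) ≡ 22^{21} ≡ 22 (mod 23). Verify: 22 × 22 = 484 ≡ 1 (mod 23)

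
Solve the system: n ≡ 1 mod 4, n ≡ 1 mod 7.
M = 4 × 7 = 28. M₁ = 7, y₁ ≡ 3 mod 4. M₂ = 4, y₂ ≡ 2 mod 7. n = 1×7×3 + 1×4×2 ≡ 1 mod 28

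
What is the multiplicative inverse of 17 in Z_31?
Since 31 is prime, by Fermat 17^(-1) ≡ 17^{29} ≡ 11 mod 31. Verify: 17 × 11 = 187 ≡ 1 mod 31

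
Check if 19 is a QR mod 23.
By Euler's criterion: 19^{11} ≡ 22 (mod 23). Since this equals -1 (≡ 22), 19 is not a QR.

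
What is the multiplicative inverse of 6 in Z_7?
Since 7 is prime, by Fermat 6^(-1) ≡ 6^{5} ≡ 6 (mod 7). Verify: 6 × 6 = 36 ≡ 1 (mod 7)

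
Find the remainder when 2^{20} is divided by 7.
By Fermat: 2^{6} ≡ 1 mod 7. 20 = 3×6 + 2. So 2^{20} ≡ 2^{2} ≡ 4 mod 7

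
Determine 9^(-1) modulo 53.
Since 53 is prime, by Fermat 9^(-1) ≡ 9^{51} ≡ 6 mod 53. Verify: 9 × 6 = 54 ≡ 1 mod 53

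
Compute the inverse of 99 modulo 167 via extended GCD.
Extended GCD: 99(27) + 167(-16) = 1. So 99^(-1) ≡ 27 (mod 167). Verify: 99 × 27 = 2673 ≡ 1 (mod 167)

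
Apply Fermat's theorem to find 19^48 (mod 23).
By Fermat: 19^{22} ≡ 1 (mod 23). 48 = 2×22 + 4. So 19^{48} ≡ 19^{4} ≡ 3 (mod 23)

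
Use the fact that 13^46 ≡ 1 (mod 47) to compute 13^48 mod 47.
By Fermat: 13^{46} ≡ 1 (mod 47). So 13^{48} = 13^{46} · 13^{2} ≡ 13^{2} ≡ 28 (mod 47)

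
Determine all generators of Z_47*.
There are φ(46) = 22 primitive roots mod 47: {5, 10, 11, 13, 15, 19, 20, 22, 23, 26, 29, 30, 31, 33, 35, 38, 39, 40, 41, 43, 44, 45}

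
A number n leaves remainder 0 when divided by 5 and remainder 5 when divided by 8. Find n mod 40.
M = 5 × 8 = 40. M₁ = 8, y₁ ≡ 2 mod 5. M₂ = 5, y₂ ≡ 5 mod 8. n = 0×8×2 + 5×5×5 ≡ 5 mod 40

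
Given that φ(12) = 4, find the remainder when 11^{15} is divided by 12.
By Euler: 11^{4} ≡ 1 mod 12 since gcd(11, 12) = 1. 15 = 3×4 + 3. So 11^{15} ≡ 11^{3} ≡ 11 mod 12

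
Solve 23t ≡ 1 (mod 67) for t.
Since 67 is prime, by Fermat 23^(-1) ≡ 23^{65} ≡ 35 (mod 67). Verify: 23 × 35 = 805 ≡ 1 (mod 67)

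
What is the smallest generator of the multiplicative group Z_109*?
g = 6. Powers: [6, 36, 107, 97, 37, 4, 24, 35, 101, ...] generates all 108 non-zero residues.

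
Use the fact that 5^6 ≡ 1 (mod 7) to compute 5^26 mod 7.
By Fermat: 5^{6} ≡ 1 (mod 7). 26 = 4×6 + 2. So 5^{26} ≡ 5^{2} ≡ 4 (mod 7)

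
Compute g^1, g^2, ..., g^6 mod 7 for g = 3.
3^1, 3^2, ..., 3^{6} mod 7: [3, 2, 6, 4, 5, 1]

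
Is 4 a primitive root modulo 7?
4^{3} ≡ 1 (mod 7) and 3 < 6, so ord_7(4) = 3 ≠ 6 and 4 is not a primitive root.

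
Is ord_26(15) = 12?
Powers of 15 mod 26: 15^1≡15, 15^2≡17, 15^3≡21, 15^4≡3, 15^5≡19, 15^6≡25, 15^7≡11, 15^8≡9, 15^9≡5, 15^10≡23, 15^11≡7, 15^12≡1. First k with 15^k≡1 is k=12. Yes, ord_26(15) = 12.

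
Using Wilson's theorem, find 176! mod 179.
(178)! = (176)! × (177) × (178) ≡ -1 (mod 179). So (176)! ≡ -1 × [(178)(177)]^(-1) ≡ 89 (mod 179)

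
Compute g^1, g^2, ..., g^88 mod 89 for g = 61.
61^1, 61^2, ..., 61^{88} mod 89: [61, 72, 31, 22, 7, 71, 59, 39, 65, 49, 52, 57, 6, 10, 76, 8, 43, 42, 70, 87, 56, 34, 27, 45, 75, 36, 60, 11, 48, 80, 74, 64, 77, 69, 26, 73, 3, 5, 38, 4, 66, 21, 35, 88, 28, 17, 58, 67, 82, 18, 30, 50, 24, 40, 37, 32, 83, 79, 13, 81, 46, 47, 19, 2, 33, 55, 62, 44, 14, 53, 29, 78, 41, 9, 15, 25, 12, 20, 63, 16, 86, 84, 51, 85, 23, 68, 54, 1]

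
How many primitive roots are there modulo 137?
Number of primitive roots mod 137 = φ(p-1) = φ(136) = 64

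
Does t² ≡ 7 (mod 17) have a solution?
By Euler's criterion: 7^{8} ≡ 16 (mod 17). Since this equals -1 (≡ 16), 7 is not a QR.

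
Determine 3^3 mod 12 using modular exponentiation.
3^{3} = 27 ≡ 3 (mod 12)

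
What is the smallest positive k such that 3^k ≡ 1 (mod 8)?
Powers of 3 mod 8: 3^1≡3, 3^2≡1. Order = 2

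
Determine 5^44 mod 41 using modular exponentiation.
Using Fermat: 5^{40} ≡ 1 (mod 41). 44 ≡ 4 (mod 40). So 5^{44} ≡ 5^{4} ≡ 10 (mod 41)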